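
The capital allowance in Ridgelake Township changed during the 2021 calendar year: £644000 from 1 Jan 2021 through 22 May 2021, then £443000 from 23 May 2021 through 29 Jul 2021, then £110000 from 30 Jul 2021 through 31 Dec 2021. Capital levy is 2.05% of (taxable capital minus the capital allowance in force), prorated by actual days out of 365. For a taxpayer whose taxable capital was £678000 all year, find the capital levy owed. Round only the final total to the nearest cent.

£6113.38

1 Jan – 22 May 2021: 142 days, exemption £644000 → (£678000 − £644000) × 2.05% × 142/365 = £271.1616
23 May – 29 Jul 2021: 68 days, exemption £443000 → (£678000 − £443000) × 2.05% × 68/365 = £897.5068
30 Jul – 31 Dec 2021: 155 days, exemption £110000 → (£678000 − £110000) × 2.05% × 155/365 = £4944.7123
Total = £6113.3808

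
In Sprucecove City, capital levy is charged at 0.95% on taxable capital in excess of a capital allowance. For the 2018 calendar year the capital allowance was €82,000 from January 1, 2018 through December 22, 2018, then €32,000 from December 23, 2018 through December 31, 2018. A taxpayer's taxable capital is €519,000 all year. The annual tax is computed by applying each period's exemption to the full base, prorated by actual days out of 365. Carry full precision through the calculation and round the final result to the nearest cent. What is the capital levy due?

€4,163.21

January 1 – December 22, 2018: 356 days, exemption €82,000 → (€519,000 − €82,000) × 0.95% × 356/365 = €4,049.1342
December 23 – December 31, 2018: 9 days, exemption €32,000 → (€519,000 − €32,000) × 0.95% × 9/365 = €114.0781
Total = €4,163.2123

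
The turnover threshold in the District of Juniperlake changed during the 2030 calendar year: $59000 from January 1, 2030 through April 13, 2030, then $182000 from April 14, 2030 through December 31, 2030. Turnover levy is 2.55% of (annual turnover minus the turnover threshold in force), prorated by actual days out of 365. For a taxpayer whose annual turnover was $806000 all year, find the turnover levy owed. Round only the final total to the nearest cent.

$16797.09

January 1 – April 13, 2030: 103 days, exemption $59000 → ($806000 − $59000) × 2.55% × 103/365 = $5375.3301
April 14 – December 31, 2030: 262 days, exemption $182000 → ($806000 − $182000) × 2.55% × 262/365 = $11421.7644
Total = $16797.0945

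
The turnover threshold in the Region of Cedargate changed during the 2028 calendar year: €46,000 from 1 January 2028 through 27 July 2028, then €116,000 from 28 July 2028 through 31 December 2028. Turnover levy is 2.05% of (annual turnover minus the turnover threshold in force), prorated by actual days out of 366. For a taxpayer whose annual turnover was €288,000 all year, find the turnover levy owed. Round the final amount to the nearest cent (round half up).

1 January – 27 July 2028: 209 days, exemption €46,000 → (€288,000 − €46,000) × 2.05% × 209/366 = €2,832.9208
28 July – 31 December 2028: 157 days, exemption €116,000 → (€288,000 − €116,000) × 2.05% × 157/366 = €1,512.5191
Total = €4,345.4399

€4,345.44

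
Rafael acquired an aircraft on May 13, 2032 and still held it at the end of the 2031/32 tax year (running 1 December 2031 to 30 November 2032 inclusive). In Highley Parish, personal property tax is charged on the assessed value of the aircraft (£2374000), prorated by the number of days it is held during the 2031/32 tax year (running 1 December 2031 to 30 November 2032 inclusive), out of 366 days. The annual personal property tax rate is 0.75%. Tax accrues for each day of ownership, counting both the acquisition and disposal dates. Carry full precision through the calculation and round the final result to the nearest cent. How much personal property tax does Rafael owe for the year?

£9826.80

Days held (May 13 – November 30, 2032): 202 out of 366
Tax = £2374000 × 0.75% × 202/366 = £9826.8033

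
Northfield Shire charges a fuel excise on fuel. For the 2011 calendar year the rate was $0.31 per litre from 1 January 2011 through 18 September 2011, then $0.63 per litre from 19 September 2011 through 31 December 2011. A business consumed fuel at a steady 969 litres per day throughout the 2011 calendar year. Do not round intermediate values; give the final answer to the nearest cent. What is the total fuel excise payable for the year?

1 January – 18 September 2011: 261 days × 969 litres/day = 252,909 litres at $0.31/litre → $78,401.79
19 September – 31 December 2011: 104 days × 969 litres/day = 100,776 litres at $0.63/litre → $63,488.88

$141,890.67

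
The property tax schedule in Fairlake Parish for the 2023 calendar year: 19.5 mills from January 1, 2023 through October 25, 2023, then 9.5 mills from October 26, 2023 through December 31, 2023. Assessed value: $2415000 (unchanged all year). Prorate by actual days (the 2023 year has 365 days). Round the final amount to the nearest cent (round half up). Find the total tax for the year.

January 1 – October 25, 2023: 298 days at 19.5 mills → $2415000 × 1.95% × 298/365 = $38448.1233
October 26 – December 31, 2023: 67 days at 9.5 mills → $2415000 × 0.95% × 67/365 = $4211.3630
Total = $42659.4863

$42659.49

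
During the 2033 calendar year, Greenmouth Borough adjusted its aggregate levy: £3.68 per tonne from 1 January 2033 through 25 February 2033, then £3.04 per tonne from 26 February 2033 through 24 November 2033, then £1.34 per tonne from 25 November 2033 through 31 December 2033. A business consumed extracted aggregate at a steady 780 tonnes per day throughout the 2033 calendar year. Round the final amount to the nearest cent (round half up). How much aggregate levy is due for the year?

£844,381.20

1 January – 25 February 2033: 56 days × 780 tonnes/day = 43,680 tonnes at £3.68/tonne → £160,742.40
26 February – 24 November 2033: 272 days × 780 tonnes/day = 212,160 tonnes at £3.04/tonne → £644,966.40
25 November – 31 December 2033: 37 days × 780 tonnes/day = 28,860 tonnes at £1.34/tonne → £38,672.40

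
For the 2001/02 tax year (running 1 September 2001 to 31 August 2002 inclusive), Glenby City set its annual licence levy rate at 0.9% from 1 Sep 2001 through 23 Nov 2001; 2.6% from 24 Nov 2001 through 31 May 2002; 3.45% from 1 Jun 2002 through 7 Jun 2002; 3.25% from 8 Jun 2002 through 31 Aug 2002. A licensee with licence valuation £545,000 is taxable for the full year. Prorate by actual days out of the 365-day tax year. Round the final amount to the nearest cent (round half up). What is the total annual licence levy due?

£12,951.59

1 Sep – 23 Nov 2001: 84 days at 0.9% → £545,000 × 0.9% × 84/365 = £1,128.8219
24 Nov 2001 – 31 May 2002: 189 days at 2.6% → £545,000 × 2.6% × 189/365 = £7,337.3425
1 Jun – 7 Jun 2002: 7 days at 3.45% → £545,000 × 3.45% × 7/365 = £360.5959
8 Jun – 31 Aug 2002: 85 days at 3.25% → £545,000 × 3.25% × 85/365 = £4,124.8288
Total = £12,951.5890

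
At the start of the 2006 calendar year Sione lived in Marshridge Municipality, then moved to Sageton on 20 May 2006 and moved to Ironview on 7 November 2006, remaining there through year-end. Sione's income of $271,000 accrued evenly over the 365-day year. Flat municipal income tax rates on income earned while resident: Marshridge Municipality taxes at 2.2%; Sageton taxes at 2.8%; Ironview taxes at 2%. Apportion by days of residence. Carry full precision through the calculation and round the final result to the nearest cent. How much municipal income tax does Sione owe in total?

$6,642.10

Marshridge Municipality, 1 January – 19 May 2006: 139 days → $271,000 × 2.2% × 139/365 = $2,270.4603
Sageton, 20 May – 6 November 2006: 171 days → $271,000 × 2.8% × 171/365 = $3,554.9260
Ironview, 7 November – 31 December 2006: 55 days → $271,000 × 2% × 55/365 = $816.7123
Total = $6,642.0986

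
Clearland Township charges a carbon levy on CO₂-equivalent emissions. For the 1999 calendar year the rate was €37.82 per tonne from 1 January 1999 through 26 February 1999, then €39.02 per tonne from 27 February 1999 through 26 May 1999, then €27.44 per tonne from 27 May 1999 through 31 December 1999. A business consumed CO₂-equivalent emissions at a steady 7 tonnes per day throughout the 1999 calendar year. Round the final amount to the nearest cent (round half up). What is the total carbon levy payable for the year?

1 January – 26 February 1999: 57 days × 7 tonnes/day = 399 tonnes at €37.82/tonne → €15,090.18
27 February – 26 May 1999: 89 days × 7 tonnes/day = 623 tonnes at €39.02/tonne → €24,309.46
27 May – 31 December 1999: 219 days × 7 tonnes/day = 1,533 tonnes at €27.44/tonne → €42,065.52

€81,465.16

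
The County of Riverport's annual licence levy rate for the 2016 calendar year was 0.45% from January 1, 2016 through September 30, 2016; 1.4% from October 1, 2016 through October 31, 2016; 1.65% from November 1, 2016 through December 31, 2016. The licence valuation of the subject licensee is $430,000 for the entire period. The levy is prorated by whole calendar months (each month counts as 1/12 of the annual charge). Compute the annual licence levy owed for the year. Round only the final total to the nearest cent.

$3,135.42

January 1 – September 30, 2016: 9 months at 0.45% → $430,000 × 0.45% × 9/12 = $1,451.2500
October 1 – October 31, 2016: 1 month at 1.4% → $430,000 × 1.4% × 1/12 = $501.6667
November 1 – December 31, 2016: 2 months at 1.65% → $430,000 × 1.65% × 2/12 = $1,182.5000
Total = $3,135.4167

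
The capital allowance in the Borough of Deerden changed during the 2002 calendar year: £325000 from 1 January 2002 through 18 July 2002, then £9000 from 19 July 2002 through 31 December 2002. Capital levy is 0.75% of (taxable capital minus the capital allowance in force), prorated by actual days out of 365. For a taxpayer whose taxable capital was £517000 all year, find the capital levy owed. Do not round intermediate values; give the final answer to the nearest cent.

1 January – 18 July 2002: 199 days, exemption £325000 → (£517000 − £325000) × 0.75% × 199/365 = £785.0959
19 July – 31 December 2002: 166 days, exemption £9000 → (£517000 − £9000) × 0.75% × 166/365 = £1732.7671
Total = £2517.8630

£2517.86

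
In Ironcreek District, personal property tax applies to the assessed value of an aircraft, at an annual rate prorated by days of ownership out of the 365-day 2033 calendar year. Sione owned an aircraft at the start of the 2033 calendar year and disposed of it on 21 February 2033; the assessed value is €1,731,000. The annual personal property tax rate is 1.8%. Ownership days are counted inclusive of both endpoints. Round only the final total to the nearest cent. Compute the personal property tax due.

Days held (1 January – 21 February 2033): 52 out of 365
Tax = €1,731,000 × 1.8% × 52/365 = €4,438.9479

€4,438.95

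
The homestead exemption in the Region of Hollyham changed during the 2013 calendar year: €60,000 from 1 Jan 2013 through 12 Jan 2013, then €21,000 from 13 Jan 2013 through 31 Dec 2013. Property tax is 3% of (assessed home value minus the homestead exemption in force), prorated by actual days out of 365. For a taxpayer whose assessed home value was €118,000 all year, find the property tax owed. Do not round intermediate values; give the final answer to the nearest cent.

1 Jan – 12 Jan 2013: 12 days, exemption €60,000 → (€118,000 − €60,000) × 3% × 12/365 = €57.2055
13 Jan – 31 Dec 2013: 353 days, exemption €21,000 → (€118,000 − €21,000) × 3% × 353/365 = €2,814.3288
Total = €2,871.5342

€2,871.53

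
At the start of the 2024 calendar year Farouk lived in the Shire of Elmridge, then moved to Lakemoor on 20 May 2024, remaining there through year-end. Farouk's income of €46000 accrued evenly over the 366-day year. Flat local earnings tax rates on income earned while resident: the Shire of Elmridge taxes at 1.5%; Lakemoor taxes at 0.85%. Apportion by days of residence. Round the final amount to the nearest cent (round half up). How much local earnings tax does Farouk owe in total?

€505.37

The Shire of Elmridge, 1 Jan – 19 May 2024: 140 days → €46000 × 1.5% × 140/366 = €263.9344
Lakemoor, 20 May – 31 Dec 2024: 226 days → €46000 × 0.85% × 226/366 = €241.4372
Total = €505.3716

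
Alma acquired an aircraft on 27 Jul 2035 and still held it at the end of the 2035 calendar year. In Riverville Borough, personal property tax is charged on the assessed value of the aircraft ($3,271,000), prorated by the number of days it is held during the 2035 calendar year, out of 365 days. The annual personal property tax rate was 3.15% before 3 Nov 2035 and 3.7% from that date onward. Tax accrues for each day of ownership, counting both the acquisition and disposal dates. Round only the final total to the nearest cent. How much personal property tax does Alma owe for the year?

27 Jul – 2 Nov 2035: 99 days at 3.15% → $3,271,000 × 3.15% × 99/365 = $27,946.8863
3 Nov – 31 Dec 2035: 59 days at 3.7% → $3,271,000 × 3.7% × 59/365 = $19,563.2685
Total = $47,510.1548

$47,510.15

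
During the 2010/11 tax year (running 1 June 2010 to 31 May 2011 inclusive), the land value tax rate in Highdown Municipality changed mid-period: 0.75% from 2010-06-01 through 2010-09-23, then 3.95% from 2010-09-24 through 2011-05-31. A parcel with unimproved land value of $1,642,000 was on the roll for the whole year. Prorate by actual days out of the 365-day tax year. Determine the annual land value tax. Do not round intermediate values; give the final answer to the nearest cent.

2010-06-01 to 2010-09-23: 115 days at 0.75% → $1,642,000 × 0.75% × 115/365 = $3,880.0685
2010-09-24 to 2011-05-31: 250 days at 3.95% → $1,642,000 × 3.95% × 250/365 = $44,423.9726
Total = $48,304.0411

$48,304.04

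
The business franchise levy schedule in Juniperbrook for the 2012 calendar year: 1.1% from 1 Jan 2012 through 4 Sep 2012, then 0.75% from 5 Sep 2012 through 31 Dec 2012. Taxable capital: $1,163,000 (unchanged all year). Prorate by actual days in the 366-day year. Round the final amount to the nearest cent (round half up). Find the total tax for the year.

1 Jan – 4 Sep 2012: 248 days at 1.1% → $1,163,000 × 1.1% × 248/366 = $8,668.4809
5 Sep – 31 Dec 2012: 118 days at 0.75% → $1,163,000 × 0.75% × 118/366 = $2,812.1721
Total = $11,480.6530

$11,480.65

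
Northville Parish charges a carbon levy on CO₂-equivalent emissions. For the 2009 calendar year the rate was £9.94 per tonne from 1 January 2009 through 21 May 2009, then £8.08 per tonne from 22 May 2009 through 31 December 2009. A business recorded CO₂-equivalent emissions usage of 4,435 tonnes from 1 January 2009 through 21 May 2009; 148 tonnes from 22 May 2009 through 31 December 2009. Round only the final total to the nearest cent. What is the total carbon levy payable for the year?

1 January – 21 May 2009: 4,435 tonnes at £9.94/tonne → £44,083.90
22 May – 31 December 2009: 148 tonnes at £8.08/tonne → £1,195.84

£45,279.74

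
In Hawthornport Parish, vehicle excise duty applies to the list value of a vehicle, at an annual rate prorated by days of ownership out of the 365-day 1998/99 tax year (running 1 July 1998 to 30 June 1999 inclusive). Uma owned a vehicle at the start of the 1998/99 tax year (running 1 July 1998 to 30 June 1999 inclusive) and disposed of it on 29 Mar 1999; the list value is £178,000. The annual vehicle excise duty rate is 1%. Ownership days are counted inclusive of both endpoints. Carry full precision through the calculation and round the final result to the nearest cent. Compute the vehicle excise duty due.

Days held (1 Jul 1998 – 29 Mar 1999): 272 out of 365
Tax = £178,000 × 1% × 272/365 = £1,326.4658

£1,326.47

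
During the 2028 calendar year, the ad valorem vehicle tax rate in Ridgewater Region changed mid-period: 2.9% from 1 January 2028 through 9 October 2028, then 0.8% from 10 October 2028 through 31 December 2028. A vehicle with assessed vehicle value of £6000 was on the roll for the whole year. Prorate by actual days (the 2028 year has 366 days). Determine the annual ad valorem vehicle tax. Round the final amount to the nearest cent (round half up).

1 January – 9 October 2028: 283 days at 2.9% → £6000 × 2.9% × 283/366 = £134.5410
10 October – 31 December 2028: 83 days at 0.8% → £6000 × 0.8% × 83/366 = £10.8852
Total = £145.4262

£145.43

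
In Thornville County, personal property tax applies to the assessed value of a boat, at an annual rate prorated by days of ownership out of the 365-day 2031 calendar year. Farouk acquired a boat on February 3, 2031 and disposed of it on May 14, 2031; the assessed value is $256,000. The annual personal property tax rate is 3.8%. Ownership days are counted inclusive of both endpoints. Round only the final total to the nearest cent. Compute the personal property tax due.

Days held (February 3 – May 14, 2031): 101 out of 365
Tax = $256,000 × 3.8% × 101/365 = $2,691.8575

$2,691.86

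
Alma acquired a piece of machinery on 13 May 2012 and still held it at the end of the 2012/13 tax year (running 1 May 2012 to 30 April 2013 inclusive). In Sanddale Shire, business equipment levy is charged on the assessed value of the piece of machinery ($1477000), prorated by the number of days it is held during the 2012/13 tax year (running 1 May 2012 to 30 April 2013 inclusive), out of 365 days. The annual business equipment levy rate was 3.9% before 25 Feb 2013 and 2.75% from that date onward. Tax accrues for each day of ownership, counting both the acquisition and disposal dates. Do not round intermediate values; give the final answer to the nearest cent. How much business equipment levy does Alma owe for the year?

$52684.39

13 May 2012 – 24 Feb 2013: 288 days at 3.9% → $1477000 × 3.9% × 288/365 = $45451.1342
25 Feb – 30 Apr 2013: 65 days at 2.75% → $1477000 × 2.75% × 65/365 = $7233.2534
Total = $52684.3877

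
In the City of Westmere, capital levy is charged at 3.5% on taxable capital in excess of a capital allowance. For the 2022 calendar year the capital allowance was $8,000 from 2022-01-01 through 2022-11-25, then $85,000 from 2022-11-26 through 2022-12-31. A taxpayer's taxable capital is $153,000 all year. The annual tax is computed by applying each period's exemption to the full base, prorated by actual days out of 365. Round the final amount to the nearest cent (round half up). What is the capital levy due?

2022-01-01 to 2022-11-25: 329 days, exemption $8,000 → ($153,000 − $8,000) × 3.5% × 329/365 = $4,574.4521
2022-11-26 to 2022-12-31: 36 days, exemption $85,000 → ($153,000 − $85,000) × 3.5% × 36/365 = $234.7397
Total = $4,809.1918

$4,809.19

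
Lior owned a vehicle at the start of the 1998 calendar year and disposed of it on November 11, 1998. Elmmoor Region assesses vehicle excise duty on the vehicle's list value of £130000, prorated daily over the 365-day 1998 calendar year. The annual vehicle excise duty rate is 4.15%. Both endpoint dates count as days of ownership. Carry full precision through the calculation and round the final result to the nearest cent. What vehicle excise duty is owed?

£4655.96

Days held (January 1 – November 11, 1998): 315 out of 365
Tax = £130000 × 4.15% × 315/365 = £4655.9589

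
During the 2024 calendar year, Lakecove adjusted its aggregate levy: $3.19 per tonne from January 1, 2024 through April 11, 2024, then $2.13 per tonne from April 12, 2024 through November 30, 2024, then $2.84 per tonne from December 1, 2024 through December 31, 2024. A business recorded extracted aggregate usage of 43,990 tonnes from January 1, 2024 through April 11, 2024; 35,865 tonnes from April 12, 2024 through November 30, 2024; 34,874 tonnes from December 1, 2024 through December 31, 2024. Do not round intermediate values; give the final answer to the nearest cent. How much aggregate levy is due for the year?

$315,762.71

January 1 – April 11, 2024: 43,990 tonnes at $3.19/tonne → $140,328.10
April 12 – November 30, 2024: 35,865 tonnes at $2.13/tonne → $76,392.45
December 1 – December 31, 2024: 34,874 tonnes at $2.84/tonne → $99,042.16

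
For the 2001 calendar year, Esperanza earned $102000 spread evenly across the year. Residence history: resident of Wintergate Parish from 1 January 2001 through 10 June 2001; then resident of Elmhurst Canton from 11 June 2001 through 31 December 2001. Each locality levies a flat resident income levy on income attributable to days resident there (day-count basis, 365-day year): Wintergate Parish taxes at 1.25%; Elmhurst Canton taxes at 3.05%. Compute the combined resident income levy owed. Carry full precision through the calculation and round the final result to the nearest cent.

Wintergate Parish, 1 January – 10 June 2001: 161 days → $102000 × 1.25% × 161/365 = $562.3973
Elmhurst Canton, 11 June – 31 December 2001: 204 days → $102000 × 3.05% × 204/365 = $1738.7507
Total = $2301.1479

$2301.15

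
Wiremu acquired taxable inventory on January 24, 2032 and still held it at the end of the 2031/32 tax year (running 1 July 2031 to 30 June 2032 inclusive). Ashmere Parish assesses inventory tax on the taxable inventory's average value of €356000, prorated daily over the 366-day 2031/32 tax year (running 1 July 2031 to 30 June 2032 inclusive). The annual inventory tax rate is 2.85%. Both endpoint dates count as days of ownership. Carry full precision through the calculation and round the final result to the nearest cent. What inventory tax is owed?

Days held (January 24 – June 30, 2032): 159 out of 366
Tax = €356000 × 2.85% × 159/366 = €4407.6885

€4407.69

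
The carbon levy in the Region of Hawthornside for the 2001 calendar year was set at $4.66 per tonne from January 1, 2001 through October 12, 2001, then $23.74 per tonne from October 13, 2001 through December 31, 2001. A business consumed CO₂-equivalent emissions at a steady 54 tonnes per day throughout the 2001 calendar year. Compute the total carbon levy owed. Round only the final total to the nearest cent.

January 1 – October 12, 2001: 285 days × 54 tonnes/day = 15,390 tonnes at $4.66/tonne → $71717.40
October 13 – December 31, 2001: 80 days × 54 tonnes/day = 4,320 tonnes at $23.74/tonne → $102556.80

$174274.20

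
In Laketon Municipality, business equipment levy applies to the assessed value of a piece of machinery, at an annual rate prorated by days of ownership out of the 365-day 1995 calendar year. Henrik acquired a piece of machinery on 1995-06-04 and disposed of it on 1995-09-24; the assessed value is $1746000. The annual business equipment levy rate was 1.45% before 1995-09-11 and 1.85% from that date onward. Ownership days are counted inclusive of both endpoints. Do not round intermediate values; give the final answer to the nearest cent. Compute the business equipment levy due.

1995-06-04 to 1995-09-10: 99 days at 1.45% → $1746000 × 1.45% × 99/365 = $6866.8027
1995-09-11 to 1995-09-24: 14 days at 1.85% → $1746000 × 1.85% × 14/365 = $1238.9425
Total = $8105.7452

$8105.75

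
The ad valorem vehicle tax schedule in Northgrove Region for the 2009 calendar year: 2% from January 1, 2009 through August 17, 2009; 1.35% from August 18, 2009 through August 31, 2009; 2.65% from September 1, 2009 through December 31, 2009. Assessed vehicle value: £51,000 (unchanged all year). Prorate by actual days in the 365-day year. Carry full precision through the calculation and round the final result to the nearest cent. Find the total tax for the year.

£1,118.09

January 1 – August 17, 2009: 229 days at 2% → £51,000 × 2% × 229/365 = £639.9452
August 18 – August 31, 2009: 14 days at 1.35% → £51,000 × 1.35% × 14/365 = £26.4082
September 1 – December 31, 2009: 122 days at 2.65% → £51,000 × 2.65% × 122/365 = £451.7342
Total = £1,118.0877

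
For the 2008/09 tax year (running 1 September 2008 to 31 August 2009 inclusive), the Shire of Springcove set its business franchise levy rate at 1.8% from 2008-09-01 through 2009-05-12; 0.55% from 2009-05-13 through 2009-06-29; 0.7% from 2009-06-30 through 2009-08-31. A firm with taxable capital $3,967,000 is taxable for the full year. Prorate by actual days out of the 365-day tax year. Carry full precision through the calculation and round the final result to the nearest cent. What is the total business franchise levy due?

2008-09-01 to 2009-05-12: 254 days at 1.8% → $3,967,000 × 1.8% × 254/365 = $49,690.7507
2009-05-13 to 2009-06-29: 48 days at 0.55% → $3,967,000 × 0.55% × 48/365 = $2,869.2822
2009-06-30 to 2009-08-31: 63 days at 0.7% → $3,967,000 × 0.7% × 63/365 = $4,793.0055
Total = $57,353.0384

$57,353.04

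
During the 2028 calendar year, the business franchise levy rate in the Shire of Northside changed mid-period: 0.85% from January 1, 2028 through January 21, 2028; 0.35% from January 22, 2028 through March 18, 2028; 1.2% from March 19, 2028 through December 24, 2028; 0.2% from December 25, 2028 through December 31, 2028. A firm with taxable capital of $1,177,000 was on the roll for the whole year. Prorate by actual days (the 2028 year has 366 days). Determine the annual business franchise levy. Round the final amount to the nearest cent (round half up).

January 1 – January 21, 2028: 21 days at 0.85% → $1,177,000 × 0.85% × 21/366 = $574.0287
January 22 – March 18, 2028: 57 days at 0.35% → $1,177,000 × 0.35% × 57/366 = $641.5615
March 19 – December 24, 2028: 281 days at 1.2% → $1,177,000 × 1.2% × 281/366 = $10,843.8361
December 25 – December 31, 2028: 7 days at 0.2% → $1,177,000 × 0.2% × 7/366 = $45.0219
Total = $12,104.4481

$12,104.45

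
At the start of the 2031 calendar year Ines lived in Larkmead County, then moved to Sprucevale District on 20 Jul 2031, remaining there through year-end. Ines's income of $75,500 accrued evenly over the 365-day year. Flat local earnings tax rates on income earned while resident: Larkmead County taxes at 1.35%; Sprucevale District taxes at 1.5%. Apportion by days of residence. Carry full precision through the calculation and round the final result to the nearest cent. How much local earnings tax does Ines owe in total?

Larkmead County, 1 Jan – 19 Jul 2031: 200 days → $75,500 × 1.35% × 200/365 = $558.4932
Sprucevale District, 20 Jul – 31 Dec 2031: 165 days → $75,500 × 1.5% × 165/365 = $511.9521
Total = $1,070.4452

$1,070.45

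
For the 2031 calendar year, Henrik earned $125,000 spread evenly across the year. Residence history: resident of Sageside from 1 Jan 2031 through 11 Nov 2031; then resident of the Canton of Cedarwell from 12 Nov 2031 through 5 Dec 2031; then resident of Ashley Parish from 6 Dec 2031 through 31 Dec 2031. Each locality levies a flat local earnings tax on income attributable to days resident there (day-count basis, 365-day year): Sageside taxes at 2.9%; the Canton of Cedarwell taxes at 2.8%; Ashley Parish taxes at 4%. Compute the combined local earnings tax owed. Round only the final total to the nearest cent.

$3,714.73

Sageside, 1 Jan – 11 Nov 2031: 315 days → $125,000 × 2.9% × 315/365 = $3,128.4247
The Canton of Cedarwell, 12 Nov – 5 Dec 2031: 24 days → $125,000 × 2.8% × 24/365 = $230.1370
Ashley Parish, 6 Dec – 31 Dec 2031: 26 days → $125,000 × 4% × 26/365 = $356.1644
Total = $3,714.7260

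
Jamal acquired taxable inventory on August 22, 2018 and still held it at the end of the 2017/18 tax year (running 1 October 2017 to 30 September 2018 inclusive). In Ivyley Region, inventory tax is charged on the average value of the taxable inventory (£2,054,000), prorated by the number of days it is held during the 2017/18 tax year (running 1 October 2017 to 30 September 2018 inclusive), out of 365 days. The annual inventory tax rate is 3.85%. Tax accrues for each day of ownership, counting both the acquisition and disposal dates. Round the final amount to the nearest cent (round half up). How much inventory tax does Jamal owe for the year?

£8,666.19

Days held (August 22 – September 30, 2018): 40 out of 365
Tax = £2,054,000 × 3.85% × 40/365 = £8,666.1918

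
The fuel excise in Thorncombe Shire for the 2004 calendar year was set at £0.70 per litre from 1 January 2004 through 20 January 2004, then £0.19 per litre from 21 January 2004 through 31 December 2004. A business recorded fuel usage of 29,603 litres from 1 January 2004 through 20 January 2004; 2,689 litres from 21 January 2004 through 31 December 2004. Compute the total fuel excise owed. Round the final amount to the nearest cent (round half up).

£21,233.01

1 January – 20 January 2004: 29,603 litres at £0.70/litre → £20,722.10
21 January – 31 December 2004: 2,689 litres at £0.19/litre → £510.91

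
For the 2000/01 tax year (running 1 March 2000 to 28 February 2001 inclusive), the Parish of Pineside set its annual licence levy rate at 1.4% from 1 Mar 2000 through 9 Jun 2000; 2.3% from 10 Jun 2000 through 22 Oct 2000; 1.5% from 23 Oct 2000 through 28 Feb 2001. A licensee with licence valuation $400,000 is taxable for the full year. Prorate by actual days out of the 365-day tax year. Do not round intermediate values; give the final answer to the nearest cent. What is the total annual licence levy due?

$7,072.88

1 Mar – 9 Jun 2000: 101 days at 1.4% → $400,000 × 1.4% × 101/365 = $1,549.5890
10 Jun – 22 Oct 2000: 135 days at 2.3% → $400,000 × 2.3% × 135/365 = $3,402.7397
23 Oct 2000 – 28 Feb 2001: 129 days at 1.5% → $400,000 × 1.5% × 129/365 = $2,120.5479
Total = $7,072.8767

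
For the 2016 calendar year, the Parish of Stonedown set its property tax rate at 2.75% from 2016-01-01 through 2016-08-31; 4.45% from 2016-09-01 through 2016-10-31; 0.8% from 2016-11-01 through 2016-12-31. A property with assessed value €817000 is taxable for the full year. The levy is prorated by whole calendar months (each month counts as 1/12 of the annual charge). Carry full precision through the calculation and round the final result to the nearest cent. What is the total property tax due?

2016-01-01 to 2016-08-31: 8 months at 2.75% → €817000 × 2.75% × 8/12 = €14978.3333
2016-09-01 to 2016-10-31: 2 months at 4.45% → €817000 × 4.45% × 2/12 = €6059.4167
2016-11-01 to 2016-12-31: 2 months at 0.8% → €817000 × 0.8% × 2/12 = €1089.3333
Total = €22127.0833

€22127.08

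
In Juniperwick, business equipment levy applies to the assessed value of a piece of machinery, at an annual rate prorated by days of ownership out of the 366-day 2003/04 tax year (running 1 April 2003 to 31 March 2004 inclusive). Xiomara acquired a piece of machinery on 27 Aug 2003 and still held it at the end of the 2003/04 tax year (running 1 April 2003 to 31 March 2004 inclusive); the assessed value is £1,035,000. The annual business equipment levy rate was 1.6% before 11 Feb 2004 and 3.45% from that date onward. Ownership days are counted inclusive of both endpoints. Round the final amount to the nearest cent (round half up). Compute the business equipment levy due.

£12,479.39

27 Aug 2003 – 10 Feb 2004: 168 days at 1.6% → £1,035,000 × 1.6% × 168/366 = £7,601.3115
11 Feb – 31 Mar 2004: 50 days at 3.45% → £1,035,000 × 3.45% × 50/366 = £4,878.0738
Total = £12,479.3852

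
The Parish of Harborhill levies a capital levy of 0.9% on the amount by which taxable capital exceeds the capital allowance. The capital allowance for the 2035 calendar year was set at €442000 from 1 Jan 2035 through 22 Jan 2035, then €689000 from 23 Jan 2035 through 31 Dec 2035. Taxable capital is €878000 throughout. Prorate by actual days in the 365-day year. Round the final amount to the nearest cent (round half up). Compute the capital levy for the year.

€1834.99

1 Jan – 22 Jan 2035: 22 days, exemption €442000 → (€878000 − €442000) × 0.9% × 22/365 = €236.5151
23 Jan – 31 Dec 2035: 343 days, exemption €689000 → (€878000 − €689000) × 0.9% × 343/365 = €1598.4740
Total = €1834.9890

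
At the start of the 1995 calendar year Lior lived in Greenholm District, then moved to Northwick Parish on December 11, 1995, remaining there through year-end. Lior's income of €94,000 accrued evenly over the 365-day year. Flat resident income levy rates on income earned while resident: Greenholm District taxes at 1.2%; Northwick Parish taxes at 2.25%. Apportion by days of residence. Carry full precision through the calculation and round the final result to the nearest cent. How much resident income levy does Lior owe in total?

€1,184.79

Greenholm District, January 1 – December 10, 1995: 344 days → €94,000 × 1.2% × 344/365 = €1,063.1014
Northwick Parish, December 11 – December 31, 1995: 21 days → €94,000 × 2.25% × 21/365 = €121.6849
Total = €1,184.7863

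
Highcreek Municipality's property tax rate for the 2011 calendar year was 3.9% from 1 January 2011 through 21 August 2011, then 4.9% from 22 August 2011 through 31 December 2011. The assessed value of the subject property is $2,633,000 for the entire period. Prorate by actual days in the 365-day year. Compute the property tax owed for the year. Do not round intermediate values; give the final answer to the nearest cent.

1 January – 21 August 2011: 233 days at 3.9% → $2,633,000 × 3.9% × 233/365 = $65,550.8795
22 August – 31 December 2011: 132 days at 4.9% → $2,633,000 × 4.9% × 132/365 = $46,658.2027
Total = $112,209.0822

$112,209.08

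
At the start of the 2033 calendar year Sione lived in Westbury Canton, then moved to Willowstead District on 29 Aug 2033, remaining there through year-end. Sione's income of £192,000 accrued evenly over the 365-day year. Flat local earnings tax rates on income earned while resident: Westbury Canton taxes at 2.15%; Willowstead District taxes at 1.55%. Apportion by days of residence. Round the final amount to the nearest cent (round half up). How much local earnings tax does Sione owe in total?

Westbury Canton, 1 Jan – 28 Aug 2033: 240 days → £192,000 × 2.15% × 240/365 = £2,714.3014
Willowstead District, 29 Aug – 31 Dec 2033: 125 days → £192,000 × 1.55% × 125/365 = £1,019.1781
Total = £3,733.4795

£3,733.48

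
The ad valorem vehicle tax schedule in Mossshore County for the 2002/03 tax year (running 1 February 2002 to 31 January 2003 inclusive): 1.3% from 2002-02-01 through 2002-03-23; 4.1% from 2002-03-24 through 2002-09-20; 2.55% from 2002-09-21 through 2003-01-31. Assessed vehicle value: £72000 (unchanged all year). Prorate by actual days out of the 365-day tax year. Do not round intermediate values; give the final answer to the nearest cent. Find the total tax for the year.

£2263.66

2002-02-01 to 2002-03-23: 51 days at 1.3% → £72000 × 1.3% × 51/365 = £130.7836
2002-03-24 to 2002-09-20: 181 days at 4.1% → £72000 × 4.1% × 181/365 = £1463.8685
2002-09-21 to 2003-01-31: 133 days at 2.55% → £72000 × 2.55% × 133/365 = £669.0082
Total = £2263.6603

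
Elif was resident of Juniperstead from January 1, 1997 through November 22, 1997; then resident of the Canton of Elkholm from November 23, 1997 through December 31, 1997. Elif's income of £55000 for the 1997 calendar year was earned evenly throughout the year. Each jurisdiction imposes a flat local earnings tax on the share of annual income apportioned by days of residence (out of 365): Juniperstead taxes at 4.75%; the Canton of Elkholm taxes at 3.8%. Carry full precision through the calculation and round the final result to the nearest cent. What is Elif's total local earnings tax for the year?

Juniperstead, January 1 – November 22, 1997: 326 days → £55000 × 4.75% × 326/365 = £2333.3562
The Canton of Elkholm, November 23 – December 31, 1997: 39 days → £55000 × 3.8% × 39/365 = £223.3151
Total = £2556.6712

£2556.67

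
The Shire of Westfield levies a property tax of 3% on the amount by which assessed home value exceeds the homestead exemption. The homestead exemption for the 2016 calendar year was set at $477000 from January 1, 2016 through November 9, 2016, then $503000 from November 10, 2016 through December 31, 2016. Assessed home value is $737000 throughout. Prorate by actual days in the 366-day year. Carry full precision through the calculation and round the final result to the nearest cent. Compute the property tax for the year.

$7689.18

January 1 – November 9, 2016: 314 days, exemption $477000 → ($737000 − $477000) × 3% × 314/366 = $6691.8033
November 10 – December 31, 2016: 52 days, exemption $503000 → ($737000 − $503000) × 3% × 52/366 = $997.3770
Total = $7689.1803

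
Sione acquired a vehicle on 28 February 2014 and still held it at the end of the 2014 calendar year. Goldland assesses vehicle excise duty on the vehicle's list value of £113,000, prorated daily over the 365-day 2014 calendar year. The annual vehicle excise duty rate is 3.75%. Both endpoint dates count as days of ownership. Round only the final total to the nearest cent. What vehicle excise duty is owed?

£3,564.14

Days held (28 February – 31 December 2014): 307 out of 365
Tax = £113,000 × 3.75% × 307/365 = £3,564.1438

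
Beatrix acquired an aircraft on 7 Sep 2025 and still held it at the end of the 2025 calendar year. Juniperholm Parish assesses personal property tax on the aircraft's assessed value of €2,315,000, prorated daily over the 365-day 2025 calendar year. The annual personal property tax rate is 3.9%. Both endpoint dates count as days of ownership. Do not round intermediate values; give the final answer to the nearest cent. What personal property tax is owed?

€28,693.32

Days held (7 Sep – 31 Dec 2025): 116 out of 365
Tax = €2,315,000 × 3.9% × 116/365 = €28,693.3151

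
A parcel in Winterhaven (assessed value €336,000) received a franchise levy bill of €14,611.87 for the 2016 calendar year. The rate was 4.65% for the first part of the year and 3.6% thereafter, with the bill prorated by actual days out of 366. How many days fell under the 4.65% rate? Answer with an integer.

261 days

Let d = days at the first rate; then 366 − d days at the second rate.
€336,000 × [4.65%·d + 3.6%·(366−d)] / 366 = €14,611.87
Solving gives d = 261, so the new rate took effect on 18 Sep 2016.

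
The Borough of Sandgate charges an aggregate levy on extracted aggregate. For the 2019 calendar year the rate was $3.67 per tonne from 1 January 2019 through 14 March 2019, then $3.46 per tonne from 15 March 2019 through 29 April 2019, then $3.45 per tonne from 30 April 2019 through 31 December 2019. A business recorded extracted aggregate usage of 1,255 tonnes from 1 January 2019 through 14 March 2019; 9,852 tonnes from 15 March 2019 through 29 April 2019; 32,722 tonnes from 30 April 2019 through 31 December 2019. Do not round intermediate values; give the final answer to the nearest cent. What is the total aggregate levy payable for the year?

$151,584.67

1 January – 14 March 2019: 1,255 tonnes at $3.67/tonne → $4,605.85
15 March – 29 April 2019: 9,852 tonnes at $3.46/tonne → $34,087.92
30 April – 31 December 2019: 32,722 tonnes at $3.45/tonne → $112,890.90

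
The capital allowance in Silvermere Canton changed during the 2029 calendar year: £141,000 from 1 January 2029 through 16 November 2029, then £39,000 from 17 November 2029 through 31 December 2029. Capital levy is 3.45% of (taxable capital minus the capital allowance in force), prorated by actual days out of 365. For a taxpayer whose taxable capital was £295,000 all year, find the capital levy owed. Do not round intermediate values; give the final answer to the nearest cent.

1 January – 16 November 2029: 320 days, exemption £141,000 → (£295,000 − £141,000) × 3.45% × 320/365 = £4,657.9726
17 November – 31 December 2029: 45 days, exemption £39,000 → (£295,000 − £39,000) × 3.45% × 45/365 = £1,088.8767
Total = £5,746.8493

£5,746.85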